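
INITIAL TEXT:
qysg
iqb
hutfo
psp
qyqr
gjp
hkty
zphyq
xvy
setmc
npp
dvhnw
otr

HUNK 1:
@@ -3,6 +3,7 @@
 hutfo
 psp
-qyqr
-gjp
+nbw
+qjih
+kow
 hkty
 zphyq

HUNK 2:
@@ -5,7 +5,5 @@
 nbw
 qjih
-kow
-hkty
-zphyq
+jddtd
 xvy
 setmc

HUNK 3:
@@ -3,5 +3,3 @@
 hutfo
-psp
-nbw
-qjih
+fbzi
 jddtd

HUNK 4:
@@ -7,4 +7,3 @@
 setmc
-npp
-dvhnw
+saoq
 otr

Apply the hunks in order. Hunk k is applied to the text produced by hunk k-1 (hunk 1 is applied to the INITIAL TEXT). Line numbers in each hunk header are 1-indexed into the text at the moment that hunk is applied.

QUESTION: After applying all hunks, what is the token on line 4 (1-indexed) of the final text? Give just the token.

Answer: fbzi

Derivation:
Hunk 1: at line 3 remove [qyqr,gjp] add [nbw,qjih,kow] -> 14 lines: qysg iqb hutfo psp nbw qjih kow hkty zphyq xvy setmc npp dvhnw otr
Hunk 2: at line 5 remove [kow,hkty,zphyq] add [jddtd] -> 12 lines: qysg iqb hutfo psp nbw qjih jddtd xvy setmc npp dvhnw otr
Hunk 3: at line 3 remove [psp,nbw,qjih] add [fbzi] -> 10 lines: qysg iqb hutfo fbzi jddtd xvy setmc npp dvhnw otr
Hunk 4: at line 7 remove [npp,dvhnw] add [saoq] -> 9 lines: qysg iqb hutfo fbzi jddtd xvy setmc saoq otr
Final line 4: fbzi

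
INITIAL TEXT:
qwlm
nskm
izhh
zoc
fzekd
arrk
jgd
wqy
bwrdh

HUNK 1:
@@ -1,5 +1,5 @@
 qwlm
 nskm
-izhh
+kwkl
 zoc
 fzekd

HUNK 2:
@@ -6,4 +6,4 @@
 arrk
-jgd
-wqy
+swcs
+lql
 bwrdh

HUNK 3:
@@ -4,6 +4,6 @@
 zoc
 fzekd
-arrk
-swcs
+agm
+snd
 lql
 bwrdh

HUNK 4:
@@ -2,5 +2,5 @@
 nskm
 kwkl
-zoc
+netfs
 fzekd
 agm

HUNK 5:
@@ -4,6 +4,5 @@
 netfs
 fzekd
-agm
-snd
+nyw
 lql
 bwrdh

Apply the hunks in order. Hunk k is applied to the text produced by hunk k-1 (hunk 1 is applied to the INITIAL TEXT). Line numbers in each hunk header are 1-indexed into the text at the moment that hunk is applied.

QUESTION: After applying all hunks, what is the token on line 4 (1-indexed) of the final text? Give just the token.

Answer: netfs

Derivation:
Hunk 1: at line 1 remove [izhh] add [kwkl] -> 9 lines: qwlm nskm kwkl zoc fzekd arrk jgd wqy bwrdh
Hunk 2: at line 6 remove [jgd,wqy] add [swcs,lql] -> 9 lines: qwlm nskm kwkl zoc fzekd arrk swcs lql bwrdh
Hunk 3: at line 4 remove [arrk,swcs] add [agm,snd] -> 9 lines: qwlm nskm kwkl zoc fzekd agm snd lql bwrdh
Hunk 4: at line 2 remove [zoc] add [netfs] -> 9 lines: qwlm nskm kwkl netfs fzekd agm snd lql bwrdh
Hunk 5: at line 4 remove [agm,snd] add [nyw] -> 8 lines: qwlm nskm kwkl netfs fzekd nyw lql bwrdh
Final line 4: netfs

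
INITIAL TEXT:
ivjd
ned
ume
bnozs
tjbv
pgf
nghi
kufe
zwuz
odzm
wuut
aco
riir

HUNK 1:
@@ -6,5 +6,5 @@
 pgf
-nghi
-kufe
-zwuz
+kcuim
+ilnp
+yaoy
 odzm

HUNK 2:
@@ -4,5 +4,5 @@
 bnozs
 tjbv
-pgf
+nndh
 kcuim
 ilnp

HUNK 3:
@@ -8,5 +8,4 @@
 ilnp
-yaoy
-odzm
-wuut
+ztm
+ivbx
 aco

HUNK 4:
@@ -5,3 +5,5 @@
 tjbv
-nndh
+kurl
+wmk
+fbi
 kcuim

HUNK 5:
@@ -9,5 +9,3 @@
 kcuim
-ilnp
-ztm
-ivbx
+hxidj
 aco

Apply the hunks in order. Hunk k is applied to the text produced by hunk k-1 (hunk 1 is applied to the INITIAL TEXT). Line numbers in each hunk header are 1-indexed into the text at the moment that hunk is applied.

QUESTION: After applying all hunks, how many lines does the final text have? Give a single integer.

Hunk 1: at line 6 remove [nghi,kufe,zwuz] add [kcuim,ilnp,yaoy] -> 13 lines: ivjd ned ume bnozs tjbv pgf kcuim ilnp yaoy odzm wuut aco riir
Hunk 2: at line 4 remove [pgf] add [nndh] -> 13 lines: ivjd ned ume bnozs tjbv nndh kcuim ilnp yaoy odzm wuut aco riir
Hunk 3: at line 8 remove [yaoy,odzm,wuut] add [ztm,ivbx] -> 12 lines: ivjd ned ume bnozs tjbv nndh kcuim ilnp ztm ivbx aco riir
Hunk 4: at line 5 remove [nndh] add [kurl,wmk,fbi] -> 14 lines: ivjd ned ume bnozs tjbv kurl wmk fbi kcuim ilnp ztm ivbx aco riir
Hunk 5: at line 9 remove [ilnp,ztm,ivbx] add [hxidj] -> 12 lines: ivjd ned ume bnozs tjbv kurl wmk fbi kcuim hxidj aco riir
Final line count: 12

Answer: 12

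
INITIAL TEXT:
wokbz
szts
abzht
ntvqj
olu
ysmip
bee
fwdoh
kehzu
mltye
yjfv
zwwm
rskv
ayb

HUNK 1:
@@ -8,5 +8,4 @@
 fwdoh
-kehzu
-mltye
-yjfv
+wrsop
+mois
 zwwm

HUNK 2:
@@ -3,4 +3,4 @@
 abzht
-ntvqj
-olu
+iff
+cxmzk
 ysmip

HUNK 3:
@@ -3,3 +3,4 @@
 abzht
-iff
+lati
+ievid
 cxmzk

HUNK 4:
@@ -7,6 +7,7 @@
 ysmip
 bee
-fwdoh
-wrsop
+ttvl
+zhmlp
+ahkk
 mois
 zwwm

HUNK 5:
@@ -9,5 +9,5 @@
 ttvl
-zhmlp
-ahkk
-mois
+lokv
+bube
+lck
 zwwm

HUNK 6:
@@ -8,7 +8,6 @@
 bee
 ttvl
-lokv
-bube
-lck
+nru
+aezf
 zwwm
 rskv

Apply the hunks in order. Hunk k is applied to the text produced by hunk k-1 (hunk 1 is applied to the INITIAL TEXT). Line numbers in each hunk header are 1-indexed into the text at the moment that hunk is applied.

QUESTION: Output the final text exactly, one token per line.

Hunk 1: at line 8 remove [kehzu,mltye,yjfv] add [wrsop,mois] -> 13 lines: wokbz szts abzht ntvqj olu ysmip bee fwdoh wrsop mois zwwm rskv ayb
Hunk 2: at line 3 remove [ntvqj,olu] add [iff,cxmzk] -> 13 lines: wokbz szts abzht iff cxmzk ysmip bee fwdoh wrsop mois zwwm rskv ayb
Hunk 3: at line 3 remove [iff] add [lati,ievid] -> 14 lines: wokbz szts abzht lati ievid cxmzk ysmip bee fwdoh wrsop mois zwwm rskv ayb
Hunk 4: at line 7 remove [fwdoh,wrsop] add [ttvl,zhmlp,ahkk] -> 15 lines: wokbz szts abzht lati ievid cxmzk ysmip bee ttvl zhmlp ahkk mois zwwm rskv ayb
Hunk 5: at line 9 remove [zhmlp,ahkk,mois] add [lokv,bube,lck] -> 15 lines: wokbz szts abzht lati ievid cxmzk ysmip bee ttvl lokv bube lck zwwm rskv ayb
Hunk 6: at line 8 remove [lokv,bube,lck] add [nru,aezf] -> 14 lines: wokbz szts abzht lati ievid cxmzk ysmip bee ttvl nru aezf zwwm rskv ayb

Answer: wokbz
szts
abzht
lati
ievid
cxmzk
ysmip
bee
ttvl
nru
aezf
zwwm
rskv
ayb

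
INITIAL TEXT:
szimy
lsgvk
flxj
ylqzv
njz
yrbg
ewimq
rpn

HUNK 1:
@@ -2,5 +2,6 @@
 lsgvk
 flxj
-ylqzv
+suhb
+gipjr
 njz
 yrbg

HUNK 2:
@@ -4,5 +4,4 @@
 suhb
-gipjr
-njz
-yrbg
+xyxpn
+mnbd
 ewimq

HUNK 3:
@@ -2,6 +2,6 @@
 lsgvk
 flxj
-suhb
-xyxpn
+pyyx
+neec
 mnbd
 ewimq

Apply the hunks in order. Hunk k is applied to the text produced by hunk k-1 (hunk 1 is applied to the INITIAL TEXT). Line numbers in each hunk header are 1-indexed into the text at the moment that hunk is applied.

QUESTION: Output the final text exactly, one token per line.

Answer: szimy
lsgvk
flxj
pyyx
neec
mnbd
ewimq
rpn

Derivation:
Hunk 1: at line 2 remove [ylqzv] add [suhb,gipjr] -> 9 lines: szimy lsgvk flxj suhb gipjr njz yrbg ewimq rpn
Hunk 2: at line 4 remove [gipjr,njz,yrbg] add [xyxpn,mnbd] -> 8 lines: szimy lsgvk flxj suhb xyxpn mnbd ewimq rpn
Hunk 3: at line 2 remove [suhb,xyxpn] add [pyyx,neec] -> 8 lines: szimy lsgvk flxj pyyx neec mnbd ewimq rpn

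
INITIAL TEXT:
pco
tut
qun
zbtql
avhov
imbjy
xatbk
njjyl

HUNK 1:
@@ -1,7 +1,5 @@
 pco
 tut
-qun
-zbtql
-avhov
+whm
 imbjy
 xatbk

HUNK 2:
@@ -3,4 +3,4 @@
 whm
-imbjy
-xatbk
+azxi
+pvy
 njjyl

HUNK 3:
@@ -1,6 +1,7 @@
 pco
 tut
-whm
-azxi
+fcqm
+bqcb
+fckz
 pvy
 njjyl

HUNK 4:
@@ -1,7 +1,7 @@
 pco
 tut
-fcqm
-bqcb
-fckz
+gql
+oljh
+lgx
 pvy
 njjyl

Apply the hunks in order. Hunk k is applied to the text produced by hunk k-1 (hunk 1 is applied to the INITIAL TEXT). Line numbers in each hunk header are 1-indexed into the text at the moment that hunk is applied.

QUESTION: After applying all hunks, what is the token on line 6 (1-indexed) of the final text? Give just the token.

Answer: pvy

Derivation:
Hunk 1: at line 1 remove [qun,zbtql,avhov] add [whm] -> 6 lines: pco tut whm imbjy xatbk njjyl
Hunk 2: at line 3 remove [imbjy,xatbk] add [azxi,pvy] -> 6 lines: pco tut whm azxi pvy njjyl
Hunk 3: at line 1 remove [whm,azxi] add [fcqm,bqcb,fckz] -> 7 lines: pco tut fcqm bqcb fckz pvy njjyl
Hunk 4: at line 1 remove [fcqm,bqcb,fckz] add [gql,oljh,lgx] -> 7 lines: pco tut gql oljh lgx pvy njjyl
Final line 6: pvy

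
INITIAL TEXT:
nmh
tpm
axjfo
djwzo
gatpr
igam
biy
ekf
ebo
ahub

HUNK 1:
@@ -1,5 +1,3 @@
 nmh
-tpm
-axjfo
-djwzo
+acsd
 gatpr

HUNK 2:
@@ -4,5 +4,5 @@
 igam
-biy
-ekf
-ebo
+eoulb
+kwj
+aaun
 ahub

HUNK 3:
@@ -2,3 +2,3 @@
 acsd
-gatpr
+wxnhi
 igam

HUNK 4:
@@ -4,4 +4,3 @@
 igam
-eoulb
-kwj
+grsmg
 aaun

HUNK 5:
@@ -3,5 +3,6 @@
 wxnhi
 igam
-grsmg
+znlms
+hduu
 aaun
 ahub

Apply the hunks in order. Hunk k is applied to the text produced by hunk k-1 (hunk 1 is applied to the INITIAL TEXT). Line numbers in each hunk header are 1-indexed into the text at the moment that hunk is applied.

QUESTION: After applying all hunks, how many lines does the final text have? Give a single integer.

Answer: 8

Derivation:
Hunk 1: at line 1 remove [tpm,axjfo,djwzo] add [acsd] -> 8 lines: nmh acsd gatpr igam biy ekf ebo ahub
Hunk 2: at line 4 remove [biy,ekf,ebo] add [eoulb,kwj,aaun] -> 8 lines: nmh acsd gatpr igam eoulb kwj aaun ahub
Hunk 3: at line 2 remove [gatpr] add [wxnhi] -> 8 lines: nmh acsd wxnhi igam eoulb kwj aaun ahub
Hunk 4: at line 4 remove [eoulb,kwj] add [grsmg] -> 7 lines: nmh acsd wxnhi igam grsmg aaun ahub
Hunk 5: at line 3 remove [grsmg] add [znlms,hduu] -> 8 lines: nmh acsd wxnhi igam znlms hduu aaun ahub
Final line count: 8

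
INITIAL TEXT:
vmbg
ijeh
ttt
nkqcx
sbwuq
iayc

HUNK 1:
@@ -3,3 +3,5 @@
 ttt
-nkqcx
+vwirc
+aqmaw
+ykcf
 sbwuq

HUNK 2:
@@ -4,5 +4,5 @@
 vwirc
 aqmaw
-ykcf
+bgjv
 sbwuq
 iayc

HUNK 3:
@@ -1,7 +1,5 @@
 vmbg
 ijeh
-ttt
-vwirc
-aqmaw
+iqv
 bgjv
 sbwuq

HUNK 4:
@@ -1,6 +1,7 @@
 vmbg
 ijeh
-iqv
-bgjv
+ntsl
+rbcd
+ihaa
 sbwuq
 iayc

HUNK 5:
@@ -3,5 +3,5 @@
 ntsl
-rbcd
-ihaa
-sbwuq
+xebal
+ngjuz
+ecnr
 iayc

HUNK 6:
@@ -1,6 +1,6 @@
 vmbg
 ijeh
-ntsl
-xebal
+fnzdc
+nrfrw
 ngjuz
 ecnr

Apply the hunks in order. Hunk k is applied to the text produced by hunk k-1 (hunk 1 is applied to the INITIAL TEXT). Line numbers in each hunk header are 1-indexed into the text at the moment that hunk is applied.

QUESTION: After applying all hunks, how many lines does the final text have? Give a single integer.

Hunk 1: at line 3 remove [nkqcx] add [vwirc,aqmaw,ykcf] -> 8 lines: vmbg ijeh ttt vwirc aqmaw ykcf sbwuq iayc
Hunk 2: at line 4 remove [ykcf] add [bgjv] -> 8 lines: vmbg ijeh ttt vwirc aqmaw bgjv sbwuq iayc
Hunk 3: at line 1 remove [ttt,vwirc,aqmaw] add [iqv] -> 6 lines: vmbg ijeh iqv bgjv sbwuq iayc
Hunk 4: at line 1 remove [iqv,bgjv] add [ntsl,rbcd,ihaa] -> 7 lines: vmbg ijeh ntsl rbcd ihaa sbwuq iayc
Hunk 5: at line 3 remove [rbcd,ihaa,sbwuq] add [xebal,ngjuz,ecnr] -> 7 lines: vmbg ijeh ntsl xebal ngjuz ecnr iayc
Hunk 6: at line 1 remove [ntsl,xebal] add [fnzdc,nrfrw] -> 7 lines: vmbg ijeh fnzdc nrfrw ngjuz ecnr iayc
Final line count: 7

Answer: 7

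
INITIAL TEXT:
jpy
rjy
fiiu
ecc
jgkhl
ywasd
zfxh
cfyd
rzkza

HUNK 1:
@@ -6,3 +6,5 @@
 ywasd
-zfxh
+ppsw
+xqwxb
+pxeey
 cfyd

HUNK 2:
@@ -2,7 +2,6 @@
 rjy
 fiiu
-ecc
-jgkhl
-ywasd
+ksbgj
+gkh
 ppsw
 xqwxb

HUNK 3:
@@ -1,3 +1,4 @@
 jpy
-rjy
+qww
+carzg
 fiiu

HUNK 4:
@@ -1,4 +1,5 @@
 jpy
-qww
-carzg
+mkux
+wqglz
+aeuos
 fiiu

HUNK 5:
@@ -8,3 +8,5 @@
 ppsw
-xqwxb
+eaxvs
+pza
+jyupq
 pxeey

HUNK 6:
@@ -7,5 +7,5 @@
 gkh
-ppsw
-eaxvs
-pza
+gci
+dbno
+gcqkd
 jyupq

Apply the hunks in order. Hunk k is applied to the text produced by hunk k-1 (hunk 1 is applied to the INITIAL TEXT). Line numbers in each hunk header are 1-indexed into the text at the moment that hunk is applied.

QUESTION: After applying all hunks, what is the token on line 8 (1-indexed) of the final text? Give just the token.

Answer: gci

Derivation:
Hunk 1: at line 6 remove [zfxh] add [ppsw,xqwxb,pxeey] -> 11 lines: jpy rjy fiiu ecc jgkhl ywasd ppsw xqwxb pxeey cfyd rzkza
Hunk 2: at line 2 remove [ecc,jgkhl,ywasd] add [ksbgj,gkh] -> 10 lines: jpy rjy fiiu ksbgj gkh ppsw xqwxb pxeey cfyd rzkza
Hunk 3: at line 1 remove [rjy] add [qww,carzg] -> 11 lines: jpy qww carzg fiiu ksbgj gkh ppsw xqwxb pxeey cfyd rzkza
Hunk 4: at line 1 remove [qww,carzg] add [mkux,wqglz,aeuos] -> 12 lines: jpy mkux wqglz aeuos fiiu ksbgj gkh ppsw xqwxb pxeey cfyd rzkza
Hunk 5: at line 8 remove [xqwxb] add [eaxvs,pza,jyupq] -> 14 lines: jpy mkux wqglz aeuos fiiu ksbgj gkh ppsw eaxvs pza jyupq pxeey cfyd rzkza
Hunk 6: at line 7 remove [ppsw,eaxvs,pza] add [gci,dbno,gcqkd] -> 14 lines: jpy mkux wqglz aeuos fiiu ksbgj gkh gci dbno gcqkd jyupq pxeey cfyd rzkza
Final line 8: gci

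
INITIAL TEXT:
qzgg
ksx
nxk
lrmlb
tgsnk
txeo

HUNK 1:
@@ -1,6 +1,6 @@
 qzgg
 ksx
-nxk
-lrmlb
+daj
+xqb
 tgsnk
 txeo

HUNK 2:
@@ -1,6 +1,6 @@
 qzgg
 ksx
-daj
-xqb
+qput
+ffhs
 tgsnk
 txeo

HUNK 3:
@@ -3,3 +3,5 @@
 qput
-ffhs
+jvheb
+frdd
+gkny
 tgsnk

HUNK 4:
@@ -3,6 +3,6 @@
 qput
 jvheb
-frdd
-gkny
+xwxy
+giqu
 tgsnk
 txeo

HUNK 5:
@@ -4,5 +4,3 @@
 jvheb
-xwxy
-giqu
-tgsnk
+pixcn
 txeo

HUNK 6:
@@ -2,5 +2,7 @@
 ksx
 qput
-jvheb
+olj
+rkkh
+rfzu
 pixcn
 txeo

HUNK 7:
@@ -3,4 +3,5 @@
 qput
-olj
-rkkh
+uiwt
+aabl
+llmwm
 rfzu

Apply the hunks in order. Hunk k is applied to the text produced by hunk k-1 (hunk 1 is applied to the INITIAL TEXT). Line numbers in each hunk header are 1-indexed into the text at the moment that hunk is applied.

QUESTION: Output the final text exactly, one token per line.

Answer: qzgg
ksx
qput
uiwt
aabl
llmwm
rfzu
pixcn
txeo

Derivation:
Hunk 1: at line 1 remove [nxk,lrmlb] add [daj,xqb] -> 6 lines: qzgg ksx daj xqb tgsnk txeo
Hunk 2: at line 1 remove [daj,xqb] add [qput,ffhs] -> 6 lines: qzgg ksx qput ffhs tgsnk txeo
Hunk 3: at line 3 remove [ffhs] add [jvheb,frdd,gkny] -> 8 lines: qzgg ksx qput jvheb frdd gkny tgsnk txeo
Hunk 4: at line 3 remove [frdd,gkny] add [xwxy,giqu] -> 8 lines: qzgg ksx qput jvheb xwxy giqu tgsnk txeo
Hunk 5: at line 4 remove [xwxy,giqu,tgsnk] add [pixcn] -> 6 lines: qzgg ksx qput jvheb pixcn txeo
Hunk 6: at line 2 remove [jvheb] add [olj,rkkh,rfzu] -> 8 lines: qzgg ksx qput olj rkkh rfzu pixcn txeo
Hunk 7: at line 3 remove [olj,rkkh] add [uiwt,aabl,llmwm] -> 9 lines: qzgg ksx qput uiwt aabl llmwm rfzu pixcn txeo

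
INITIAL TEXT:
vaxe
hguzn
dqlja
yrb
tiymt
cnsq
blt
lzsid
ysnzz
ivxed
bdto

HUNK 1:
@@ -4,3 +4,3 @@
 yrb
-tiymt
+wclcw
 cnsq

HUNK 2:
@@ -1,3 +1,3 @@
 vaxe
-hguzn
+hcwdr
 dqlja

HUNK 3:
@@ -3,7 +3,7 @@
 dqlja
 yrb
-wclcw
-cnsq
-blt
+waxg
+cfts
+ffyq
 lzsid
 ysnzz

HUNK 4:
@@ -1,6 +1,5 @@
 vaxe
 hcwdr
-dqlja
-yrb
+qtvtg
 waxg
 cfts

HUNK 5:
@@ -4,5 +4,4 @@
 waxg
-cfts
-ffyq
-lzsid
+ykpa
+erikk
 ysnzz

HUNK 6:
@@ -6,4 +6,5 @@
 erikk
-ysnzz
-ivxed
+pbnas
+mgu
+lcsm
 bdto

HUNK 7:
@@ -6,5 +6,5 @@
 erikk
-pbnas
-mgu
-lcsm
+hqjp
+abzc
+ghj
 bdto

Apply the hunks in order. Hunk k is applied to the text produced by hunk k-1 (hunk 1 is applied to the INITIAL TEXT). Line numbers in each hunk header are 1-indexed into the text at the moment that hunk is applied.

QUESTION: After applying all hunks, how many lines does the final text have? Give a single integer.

Answer: 10

Derivation:
Hunk 1: at line 4 remove [tiymt] add [wclcw] -> 11 lines: vaxe hguzn dqlja yrb wclcw cnsq blt lzsid ysnzz ivxed bdto
Hunk 2: at line 1 remove [hguzn] add [hcwdr] -> 11 lines: vaxe hcwdr dqlja yrb wclcw cnsq blt lzsid ysnzz ivxed bdto
Hunk 3: at line 3 remove [wclcw,cnsq,blt] add [waxg,cfts,ffyq] -> 11 lines: vaxe hcwdr dqlja yrb waxg cfts ffyq lzsid ysnzz ivxed bdto
Hunk 4: at line 1 remove [dqlja,yrb] add [qtvtg] -> 10 lines: vaxe hcwdr qtvtg waxg cfts ffyq lzsid ysnzz ivxed bdto
Hunk 5: at line 4 remove [cfts,ffyq,lzsid] add [ykpa,erikk] -> 9 lines: vaxe hcwdr qtvtg waxg ykpa erikk ysnzz ivxed bdto
Hunk 6: at line 6 remove [ysnzz,ivxed] add [pbnas,mgu,lcsm] -> 10 lines: vaxe hcwdr qtvtg waxg ykpa erikk pbnas mgu lcsm bdto
Hunk 7: at line 6 remove [pbnas,mgu,lcsm] add [hqjp,abzc,ghj] -> 10 lines: vaxe hcwdr qtvtg waxg ykpa erikk hqjp abzc ghj bdto
Final line count: 10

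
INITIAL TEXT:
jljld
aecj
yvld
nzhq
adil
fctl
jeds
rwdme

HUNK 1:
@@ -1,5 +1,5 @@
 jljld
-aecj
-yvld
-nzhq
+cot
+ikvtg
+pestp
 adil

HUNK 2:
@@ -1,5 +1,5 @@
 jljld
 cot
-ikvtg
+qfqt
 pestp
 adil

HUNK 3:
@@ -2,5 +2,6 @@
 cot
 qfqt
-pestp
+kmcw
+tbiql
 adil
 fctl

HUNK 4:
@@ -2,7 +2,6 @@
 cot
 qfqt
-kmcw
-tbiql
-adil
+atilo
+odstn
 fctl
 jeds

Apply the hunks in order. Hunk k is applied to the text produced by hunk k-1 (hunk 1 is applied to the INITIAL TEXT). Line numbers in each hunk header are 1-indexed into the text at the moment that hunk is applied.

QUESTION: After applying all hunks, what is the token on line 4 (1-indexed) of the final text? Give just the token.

Answer: atilo

Derivation:
Hunk 1: at line 1 remove [aecj,yvld,nzhq] add [cot,ikvtg,pestp] -> 8 lines: jljld cot ikvtg pestp adil fctl jeds rwdme
Hunk 2: at line 1 remove [ikvtg] add [qfqt] -> 8 lines: jljld cot qfqt pestp adil fctl jeds rwdme
Hunk 3: at line 2 remove [pestp] add [kmcw,tbiql] -> 9 lines: jljld cot qfqt kmcw tbiql adil fctl jeds rwdme
Hunk 4: at line 2 remove [kmcw,tbiql,adil] add [atilo,odstn] -> 8 lines: jljld cot qfqt atilo odstn fctl jeds rwdme
Final line 4: atilo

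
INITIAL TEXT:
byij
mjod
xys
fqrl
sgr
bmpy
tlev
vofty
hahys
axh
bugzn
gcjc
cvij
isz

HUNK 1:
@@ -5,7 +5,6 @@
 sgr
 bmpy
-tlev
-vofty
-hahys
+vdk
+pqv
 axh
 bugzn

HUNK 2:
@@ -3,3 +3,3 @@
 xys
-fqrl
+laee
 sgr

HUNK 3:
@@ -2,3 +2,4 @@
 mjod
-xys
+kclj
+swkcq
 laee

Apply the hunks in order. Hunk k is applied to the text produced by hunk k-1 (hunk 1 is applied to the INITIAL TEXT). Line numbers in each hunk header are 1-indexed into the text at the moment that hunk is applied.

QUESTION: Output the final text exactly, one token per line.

Answer: byij
mjod
kclj
swkcq
laee
sgr
bmpy
vdk
pqv
axh
bugzn
gcjc
cvij
isz

Derivation:
Hunk 1: at line 5 remove [tlev,vofty,hahys] add [vdk,pqv] -> 13 lines: byij mjod xys fqrl sgr bmpy vdk pqv axh bugzn gcjc cvij isz
Hunk 2: at line 3 remove [fqrl] add [laee] -> 13 lines: byij mjod xys laee sgr bmpy vdk pqv axh bugzn gcjc cvij isz
Hunk 3: at line 2 remove [xys] add [kclj,swkcq] -> 14 lines: byij mjod kclj swkcq laee sgr bmpy vdk pqv axh bugzn gcjc cvij isz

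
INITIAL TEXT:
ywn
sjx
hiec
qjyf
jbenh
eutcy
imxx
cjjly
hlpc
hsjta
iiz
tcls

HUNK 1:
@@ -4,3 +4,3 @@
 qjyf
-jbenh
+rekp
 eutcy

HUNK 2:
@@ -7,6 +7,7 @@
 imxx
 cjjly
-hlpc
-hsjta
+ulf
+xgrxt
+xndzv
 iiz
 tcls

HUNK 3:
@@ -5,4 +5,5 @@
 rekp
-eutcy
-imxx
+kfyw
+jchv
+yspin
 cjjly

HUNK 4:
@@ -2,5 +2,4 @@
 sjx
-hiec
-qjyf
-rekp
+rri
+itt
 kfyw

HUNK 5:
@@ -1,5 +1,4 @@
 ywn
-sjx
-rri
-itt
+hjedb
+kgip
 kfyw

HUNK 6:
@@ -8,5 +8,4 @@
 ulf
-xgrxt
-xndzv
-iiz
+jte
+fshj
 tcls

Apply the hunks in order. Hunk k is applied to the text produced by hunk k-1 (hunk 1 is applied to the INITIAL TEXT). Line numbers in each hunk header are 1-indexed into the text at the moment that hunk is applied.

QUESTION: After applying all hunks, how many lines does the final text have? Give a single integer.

Hunk 1: at line 4 remove [jbenh] add [rekp] -> 12 lines: ywn sjx hiec qjyf rekp eutcy imxx cjjly hlpc hsjta iiz tcls
Hunk 2: at line 7 remove [hlpc,hsjta] add [ulf,xgrxt,xndzv] -> 13 lines: ywn sjx hiec qjyf rekp eutcy imxx cjjly ulf xgrxt xndzv iiz tcls
Hunk 3: at line 5 remove [eutcy,imxx] add [kfyw,jchv,yspin] -> 14 lines: ywn sjx hiec qjyf rekp kfyw jchv yspin cjjly ulf xgrxt xndzv iiz tcls
Hunk 4: at line 2 remove [hiec,qjyf,rekp] add [rri,itt] -> 13 lines: ywn sjx rri itt kfyw jchv yspin cjjly ulf xgrxt xndzv iiz tcls
Hunk 5: at line 1 remove [sjx,rri,itt] add [hjedb,kgip] -> 12 lines: ywn hjedb kgip kfyw jchv yspin cjjly ulf xgrxt xndzv iiz tcls
Hunk 6: at line 8 remove [xgrxt,xndzv,iiz] add [jte,fshj] -> 11 lines: ywn hjedb kgip kfyw jchv yspin cjjly ulf jte fshj tcls
Final line count: 11

Answer: 11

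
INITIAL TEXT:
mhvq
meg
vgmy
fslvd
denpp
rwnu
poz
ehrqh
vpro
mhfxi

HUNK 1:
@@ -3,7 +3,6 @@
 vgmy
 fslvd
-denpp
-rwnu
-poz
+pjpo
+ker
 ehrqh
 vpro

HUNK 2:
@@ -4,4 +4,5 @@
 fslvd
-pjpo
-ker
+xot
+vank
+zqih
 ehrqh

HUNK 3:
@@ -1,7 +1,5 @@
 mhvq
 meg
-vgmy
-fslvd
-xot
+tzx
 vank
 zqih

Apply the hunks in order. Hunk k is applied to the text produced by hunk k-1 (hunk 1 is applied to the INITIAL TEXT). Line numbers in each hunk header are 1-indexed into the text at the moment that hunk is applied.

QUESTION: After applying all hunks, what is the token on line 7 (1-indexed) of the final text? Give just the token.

Hunk 1: at line 3 remove [denpp,rwnu,poz] add [pjpo,ker] -> 9 lines: mhvq meg vgmy fslvd pjpo ker ehrqh vpro mhfxi
Hunk 2: at line 4 remove [pjpo,ker] add [xot,vank,zqih] -> 10 lines: mhvq meg vgmy fslvd xot vank zqih ehrqh vpro mhfxi
Hunk 3: at line 1 remove [vgmy,fslvd,xot] add [tzx] -> 8 lines: mhvq meg tzx vank zqih ehrqh vpro mhfxi
Final line 7: vpro

Answer: vpro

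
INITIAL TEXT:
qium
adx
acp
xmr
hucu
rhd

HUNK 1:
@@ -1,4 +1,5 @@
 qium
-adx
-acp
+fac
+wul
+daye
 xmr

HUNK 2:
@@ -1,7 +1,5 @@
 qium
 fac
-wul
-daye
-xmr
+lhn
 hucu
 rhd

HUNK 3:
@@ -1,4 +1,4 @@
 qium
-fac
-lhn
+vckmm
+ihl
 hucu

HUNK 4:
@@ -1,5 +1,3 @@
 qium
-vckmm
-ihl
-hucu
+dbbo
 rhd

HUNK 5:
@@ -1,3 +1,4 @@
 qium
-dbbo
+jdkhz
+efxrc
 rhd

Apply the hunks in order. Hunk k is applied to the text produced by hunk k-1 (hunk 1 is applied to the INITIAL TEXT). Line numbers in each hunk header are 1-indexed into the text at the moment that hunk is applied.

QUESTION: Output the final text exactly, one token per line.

Hunk 1: at line 1 remove [adx,acp] add [fac,wul,daye] -> 7 lines: qium fac wul daye xmr hucu rhd
Hunk 2: at line 1 remove [wul,daye,xmr] add [lhn] -> 5 lines: qium fac lhn hucu rhd
Hunk 3: at line 1 remove [fac,lhn] add [vckmm,ihl] -> 5 lines: qium vckmm ihl hucu rhd
Hunk 4: at line 1 remove [vckmm,ihl,hucu] add [dbbo] -> 3 lines: qium dbbo rhd
Hunk 5: at line 1 remove [dbbo] add [jdkhz,efxrc] -> 4 lines: qium jdkhz efxrc rhd

Answer: qium
jdkhz
efxrc
rhd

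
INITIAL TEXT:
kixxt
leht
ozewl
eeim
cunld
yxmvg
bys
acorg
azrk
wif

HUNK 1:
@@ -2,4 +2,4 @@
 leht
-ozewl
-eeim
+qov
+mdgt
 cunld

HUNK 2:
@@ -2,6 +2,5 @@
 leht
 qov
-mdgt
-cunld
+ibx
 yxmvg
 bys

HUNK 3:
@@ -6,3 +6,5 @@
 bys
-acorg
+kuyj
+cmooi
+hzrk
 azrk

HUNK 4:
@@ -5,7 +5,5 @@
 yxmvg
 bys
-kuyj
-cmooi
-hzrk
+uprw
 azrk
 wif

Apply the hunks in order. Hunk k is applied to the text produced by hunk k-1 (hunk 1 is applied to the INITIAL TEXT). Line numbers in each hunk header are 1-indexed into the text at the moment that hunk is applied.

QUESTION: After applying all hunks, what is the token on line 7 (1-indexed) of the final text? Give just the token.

Answer: uprw

Derivation:
Hunk 1: at line 2 remove [ozewl,eeim] add [qov,mdgt] -> 10 lines: kixxt leht qov mdgt cunld yxmvg bys acorg azrk wif
Hunk 2: at line 2 remove [mdgt,cunld] add [ibx] -> 9 lines: kixxt leht qov ibx yxmvg bys acorg azrk wif
Hunk 3: at line 6 remove [acorg] add [kuyj,cmooi,hzrk] -> 11 lines: kixxt leht qov ibx yxmvg bys kuyj cmooi hzrk azrk wif
Hunk 4: at line 5 remove [kuyj,cmooi,hzrk] add [uprw] -> 9 lines: kixxt leht qov ibx yxmvg bys uprw azrk wif
Final line 7: uprw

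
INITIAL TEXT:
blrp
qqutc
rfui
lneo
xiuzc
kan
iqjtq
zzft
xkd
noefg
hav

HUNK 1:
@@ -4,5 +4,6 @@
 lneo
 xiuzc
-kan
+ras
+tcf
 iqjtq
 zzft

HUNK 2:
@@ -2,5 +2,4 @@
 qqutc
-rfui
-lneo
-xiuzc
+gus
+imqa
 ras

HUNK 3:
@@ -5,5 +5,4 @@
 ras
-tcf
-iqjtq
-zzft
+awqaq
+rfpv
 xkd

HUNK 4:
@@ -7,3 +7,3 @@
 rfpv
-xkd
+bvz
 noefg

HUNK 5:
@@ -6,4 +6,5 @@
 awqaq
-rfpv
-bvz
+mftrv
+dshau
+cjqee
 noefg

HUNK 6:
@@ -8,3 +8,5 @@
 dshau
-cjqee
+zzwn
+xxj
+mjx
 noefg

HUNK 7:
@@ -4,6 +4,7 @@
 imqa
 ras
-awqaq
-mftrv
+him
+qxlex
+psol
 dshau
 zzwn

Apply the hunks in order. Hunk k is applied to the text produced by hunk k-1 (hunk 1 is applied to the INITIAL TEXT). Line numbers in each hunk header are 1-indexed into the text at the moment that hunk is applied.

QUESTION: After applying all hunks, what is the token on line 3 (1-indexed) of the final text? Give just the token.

Answer: gus

Derivation:
Hunk 1: at line 4 remove [kan] add [ras,tcf] -> 12 lines: blrp qqutc rfui lneo xiuzc ras tcf iqjtq zzft xkd noefg hav
Hunk 2: at line 2 remove [rfui,lneo,xiuzc] add [gus,imqa] -> 11 lines: blrp qqutc gus imqa ras tcf iqjtq zzft xkd noefg hav
Hunk 3: at line 5 remove [tcf,iqjtq,zzft] add [awqaq,rfpv] -> 10 lines: blrp qqutc gus imqa ras awqaq rfpv xkd noefg hav
Hunk 4: at line 7 remove [xkd] add [bvz] -> 10 lines: blrp qqutc gus imqa ras awqaq rfpv bvz noefg hav
Hunk 5: at line 6 remove [rfpv,bvz] add [mftrv,dshau,cjqee] -> 11 lines: blrp qqutc gus imqa ras awqaq mftrv dshau cjqee noefg hav
Hunk 6: at line 8 remove [cjqee] add [zzwn,xxj,mjx] -> 13 lines: blrp qqutc gus imqa ras awqaq mftrv dshau zzwn xxj mjx noefg hav
Hunk 7: at line 4 remove [awqaq,mftrv] add [him,qxlex,psol] -> 14 lines: blrp qqutc gus imqa ras him qxlex psol dshau zzwn xxj mjx noefg hav
Final line 3: gus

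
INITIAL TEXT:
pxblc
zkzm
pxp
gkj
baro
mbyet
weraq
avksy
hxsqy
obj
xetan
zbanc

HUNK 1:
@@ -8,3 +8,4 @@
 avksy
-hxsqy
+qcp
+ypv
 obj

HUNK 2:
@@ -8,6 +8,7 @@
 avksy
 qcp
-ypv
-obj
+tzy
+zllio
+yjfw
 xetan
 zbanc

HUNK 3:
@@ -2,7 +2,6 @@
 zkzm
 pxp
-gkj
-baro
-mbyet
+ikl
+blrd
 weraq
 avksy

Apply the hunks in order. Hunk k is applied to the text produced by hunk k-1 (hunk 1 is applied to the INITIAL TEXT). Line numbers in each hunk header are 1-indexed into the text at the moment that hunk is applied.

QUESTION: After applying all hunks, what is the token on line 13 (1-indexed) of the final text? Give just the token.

Answer: zbanc

Derivation:
Hunk 1: at line 8 remove [hxsqy] add [qcp,ypv] -> 13 lines: pxblc zkzm pxp gkj baro mbyet weraq avksy qcp ypv obj xetan zbanc
Hunk 2: at line 8 remove [ypv,obj] add [tzy,zllio,yjfw] -> 14 lines: pxblc zkzm pxp gkj baro mbyet weraq avksy qcp tzy zllio yjfw xetan zbanc
Hunk 3: at line 2 remove [gkj,baro,mbyet] add [ikl,blrd] -> 13 lines: pxblc zkzm pxp ikl blrd weraq avksy qcp tzy zllio yjfw xetan zbanc
Final line 13: zbanc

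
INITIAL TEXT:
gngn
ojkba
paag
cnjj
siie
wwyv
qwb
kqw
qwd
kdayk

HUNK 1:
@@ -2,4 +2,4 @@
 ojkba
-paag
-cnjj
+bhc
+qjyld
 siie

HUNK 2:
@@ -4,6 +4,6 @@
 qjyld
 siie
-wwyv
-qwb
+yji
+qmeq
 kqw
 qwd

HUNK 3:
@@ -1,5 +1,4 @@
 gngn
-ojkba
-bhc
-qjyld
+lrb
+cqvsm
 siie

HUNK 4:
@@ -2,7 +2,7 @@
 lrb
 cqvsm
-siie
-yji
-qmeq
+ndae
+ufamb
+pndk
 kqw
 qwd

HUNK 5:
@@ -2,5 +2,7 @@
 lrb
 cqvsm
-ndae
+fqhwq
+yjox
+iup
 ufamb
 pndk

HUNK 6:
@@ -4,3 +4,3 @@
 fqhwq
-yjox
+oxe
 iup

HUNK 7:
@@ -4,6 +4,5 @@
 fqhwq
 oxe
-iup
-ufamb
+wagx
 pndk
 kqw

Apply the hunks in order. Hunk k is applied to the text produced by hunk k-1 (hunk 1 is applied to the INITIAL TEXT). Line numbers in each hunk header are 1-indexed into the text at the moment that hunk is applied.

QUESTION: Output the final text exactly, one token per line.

Hunk 1: at line 2 remove [paag,cnjj] add [bhc,qjyld] -> 10 lines: gngn ojkba bhc qjyld siie wwyv qwb kqw qwd kdayk
Hunk 2: at line 4 remove [wwyv,qwb] add [yji,qmeq] -> 10 lines: gngn ojkba bhc qjyld siie yji qmeq kqw qwd kdayk
Hunk 3: at line 1 remove [ojkba,bhc,qjyld] add [lrb,cqvsm] -> 9 lines: gngn lrb cqvsm siie yji qmeq kqw qwd kdayk
Hunk 4: at line 2 remove [siie,yji,qmeq] add [ndae,ufamb,pndk] -> 9 lines: gngn lrb cqvsm ndae ufamb pndk kqw qwd kdayk
Hunk 5: at line 2 remove [ndae] add [fqhwq,yjox,iup] -> 11 lines: gngn lrb cqvsm fqhwq yjox iup ufamb pndk kqw qwd kdayk
Hunk 6: at line 4 remove [yjox] add [oxe] -> 11 lines: gngn lrb cqvsm fqhwq oxe iup ufamb pndk kqw qwd kdayk
Hunk 7: at line 4 remove [iup,ufamb] add [wagx] -> 10 lines: gngn lrb cqvsm fqhwq oxe wagx pndk kqw qwd kdayk

Answer: gngn
lrb
cqvsm
fqhwq
oxe
wagx
pndk
kqw
qwd
kdayk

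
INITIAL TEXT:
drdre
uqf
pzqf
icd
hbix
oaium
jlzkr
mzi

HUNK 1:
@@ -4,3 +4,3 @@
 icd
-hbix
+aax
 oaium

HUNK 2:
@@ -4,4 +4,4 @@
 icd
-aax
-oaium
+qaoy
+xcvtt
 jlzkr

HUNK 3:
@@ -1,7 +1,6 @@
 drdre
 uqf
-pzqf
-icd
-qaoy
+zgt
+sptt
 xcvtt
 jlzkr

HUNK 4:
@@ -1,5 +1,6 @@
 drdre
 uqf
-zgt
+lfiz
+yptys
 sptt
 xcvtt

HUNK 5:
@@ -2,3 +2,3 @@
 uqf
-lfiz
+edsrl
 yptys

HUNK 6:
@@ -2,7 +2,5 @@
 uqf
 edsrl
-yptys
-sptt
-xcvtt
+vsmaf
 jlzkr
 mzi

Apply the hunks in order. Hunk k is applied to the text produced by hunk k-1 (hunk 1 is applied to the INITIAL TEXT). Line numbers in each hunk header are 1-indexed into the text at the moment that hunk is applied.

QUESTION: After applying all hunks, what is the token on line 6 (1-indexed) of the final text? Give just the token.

Answer: mzi

Derivation:
Hunk 1: at line 4 remove [hbix] add [aax] -> 8 lines: drdre uqf pzqf icd aax oaium jlzkr mzi
Hunk 2: at line 4 remove [aax,oaium] add [qaoy,xcvtt] -> 8 lines: drdre uqf pzqf icd qaoy xcvtt jlzkr mzi
Hunk 3: at line 1 remove [pzqf,icd,qaoy] add [zgt,sptt] -> 7 lines: drdre uqf zgt sptt xcvtt jlzkr mzi
Hunk 4: at line 1 remove [zgt] add [lfiz,yptys] -> 8 lines: drdre uqf lfiz yptys sptt xcvtt jlzkr mzi
Hunk 5: at line 2 remove [lfiz] add [edsrl] -> 8 lines: drdre uqf edsrl yptys sptt xcvtt jlzkr mzi
Hunk 6: at line 2 remove [yptys,sptt,xcvtt] add [vsmaf] -> 6 lines: drdre uqf edsrl vsmaf jlzkr mzi
Final line 6: mzi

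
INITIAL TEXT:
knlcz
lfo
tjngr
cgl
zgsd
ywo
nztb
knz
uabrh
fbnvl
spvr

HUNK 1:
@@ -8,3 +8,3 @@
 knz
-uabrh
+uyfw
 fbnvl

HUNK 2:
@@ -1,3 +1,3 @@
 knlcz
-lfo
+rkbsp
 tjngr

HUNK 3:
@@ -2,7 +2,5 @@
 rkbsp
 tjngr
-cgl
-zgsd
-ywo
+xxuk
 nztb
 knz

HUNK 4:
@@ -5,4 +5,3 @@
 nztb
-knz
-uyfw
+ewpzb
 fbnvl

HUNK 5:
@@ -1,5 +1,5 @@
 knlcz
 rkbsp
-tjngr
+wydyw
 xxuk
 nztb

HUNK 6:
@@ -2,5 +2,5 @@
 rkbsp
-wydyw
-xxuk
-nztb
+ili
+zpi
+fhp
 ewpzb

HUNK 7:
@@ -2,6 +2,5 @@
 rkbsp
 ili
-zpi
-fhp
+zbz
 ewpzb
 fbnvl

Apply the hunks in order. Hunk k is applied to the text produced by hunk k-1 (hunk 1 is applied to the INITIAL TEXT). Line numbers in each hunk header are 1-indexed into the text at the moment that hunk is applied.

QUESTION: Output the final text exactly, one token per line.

Answer: knlcz
rkbsp
ili
zbz
ewpzb
fbnvl
spvr

Derivation:
Hunk 1: at line 8 remove [uabrh] add [uyfw] -> 11 lines: knlcz lfo tjngr cgl zgsd ywo nztb knz uyfw fbnvl spvr
Hunk 2: at line 1 remove [lfo] add [rkbsp] -> 11 lines: knlcz rkbsp tjngr cgl zgsd ywo nztb knz uyfw fbnvl spvr
Hunk 3: at line 2 remove [cgl,zgsd,ywo] add [xxuk] -> 9 lines: knlcz rkbsp tjngr xxuk nztb knz uyfw fbnvl spvr
Hunk 4: at line 5 remove [knz,uyfw] add [ewpzb] -> 8 lines: knlcz rkbsp tjngr xxuk nztb ewpzb fbnvl spvr
Hunk 5: at line 1 remove [tjngr] add [wydyw] -> 8 lines: knlcz rkbsp wydyw xxuk nztb ewpzb fbnvl spvr
Hunk 6: at line 2 remove [wydyw,xxuk,nztb] add [ili,zpi,fhp] -> 8 lines: knlcz rkbsp ili zpi fhp ewpzb fbnvl spvr
Hunk 7: at line 2 remove [zpi,fhp] add [zbz] -> 7 lines: knlcz rkbsp ili zbz ewpzb fbnvl spvr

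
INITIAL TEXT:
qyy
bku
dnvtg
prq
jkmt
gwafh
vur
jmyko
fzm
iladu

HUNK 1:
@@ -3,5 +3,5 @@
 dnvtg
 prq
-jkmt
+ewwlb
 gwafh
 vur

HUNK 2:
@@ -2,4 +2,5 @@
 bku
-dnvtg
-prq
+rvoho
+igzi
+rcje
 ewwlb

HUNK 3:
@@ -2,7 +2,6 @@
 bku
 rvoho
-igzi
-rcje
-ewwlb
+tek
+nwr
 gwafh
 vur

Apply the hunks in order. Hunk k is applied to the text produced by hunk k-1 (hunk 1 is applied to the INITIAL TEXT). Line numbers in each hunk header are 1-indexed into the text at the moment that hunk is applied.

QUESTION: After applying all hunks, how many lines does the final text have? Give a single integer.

Answer: 10

Derivation:
Hunk 1: at line 3 remove [jkmt] add [ewwlb] -> 10 lines: qyy bku dnvtg prq ewwlb gwafh vur jmyko fzm iladu
Hunk 2: at line 2 remove [dnvtg,prq] add [rvoho,igzi,rcje] -> 11 lines: qyy bku rvoho igzi rcje ewwlb gwafh vur jmyko fzm iladu
Hunk 3: at line 2 remove [igzi,rcje,ewwlb] add [tek,nwr] -> 10 lines: qyy bku rvoho tek nwr gwafh vur jmyko fzm iladu
Final line count: 10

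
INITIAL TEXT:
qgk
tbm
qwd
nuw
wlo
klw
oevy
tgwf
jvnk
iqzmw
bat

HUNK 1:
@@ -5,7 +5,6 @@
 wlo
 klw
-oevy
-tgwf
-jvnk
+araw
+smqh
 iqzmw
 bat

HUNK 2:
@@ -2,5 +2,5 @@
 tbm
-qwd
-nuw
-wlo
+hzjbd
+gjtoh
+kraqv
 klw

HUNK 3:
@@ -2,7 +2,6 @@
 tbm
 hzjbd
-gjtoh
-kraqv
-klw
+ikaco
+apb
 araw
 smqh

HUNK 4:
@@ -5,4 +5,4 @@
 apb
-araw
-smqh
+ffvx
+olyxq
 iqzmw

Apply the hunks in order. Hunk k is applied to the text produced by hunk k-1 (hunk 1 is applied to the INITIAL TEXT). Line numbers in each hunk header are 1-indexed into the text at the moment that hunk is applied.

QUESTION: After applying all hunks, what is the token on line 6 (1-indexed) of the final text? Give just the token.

Hunk 1: at line 5 remove [oevy,tgwf,jvnk] add [araw,smqh] -> 10 lines: qgk tbm qwd nuw wlo klw araw smqh iqzmw bat
Hunk 2: at line 2 remove [qwd,nuw,wlo] add [hzjbd,gjtoh,kraqv] -> 10 lines: qgk tbm hzjbd gjtoh kraqv klw araw smqh iqzmw bat
Hunk 3: at line 2 remove [gjtoh,kraqv,klw] add [ikaco,apb] -> 9 lines: qgk tbm hzjbd ikaco apb araw smqh iqzmw bat
Hunk 4: at line 5 remove [araw,smqh] add [ffvx,olyxq] -> 9 lines: qgk tbm hzjbd ikaco apb ffvx olyxq iqzmw bat
Final line 6: ffvx

Answer: ffvx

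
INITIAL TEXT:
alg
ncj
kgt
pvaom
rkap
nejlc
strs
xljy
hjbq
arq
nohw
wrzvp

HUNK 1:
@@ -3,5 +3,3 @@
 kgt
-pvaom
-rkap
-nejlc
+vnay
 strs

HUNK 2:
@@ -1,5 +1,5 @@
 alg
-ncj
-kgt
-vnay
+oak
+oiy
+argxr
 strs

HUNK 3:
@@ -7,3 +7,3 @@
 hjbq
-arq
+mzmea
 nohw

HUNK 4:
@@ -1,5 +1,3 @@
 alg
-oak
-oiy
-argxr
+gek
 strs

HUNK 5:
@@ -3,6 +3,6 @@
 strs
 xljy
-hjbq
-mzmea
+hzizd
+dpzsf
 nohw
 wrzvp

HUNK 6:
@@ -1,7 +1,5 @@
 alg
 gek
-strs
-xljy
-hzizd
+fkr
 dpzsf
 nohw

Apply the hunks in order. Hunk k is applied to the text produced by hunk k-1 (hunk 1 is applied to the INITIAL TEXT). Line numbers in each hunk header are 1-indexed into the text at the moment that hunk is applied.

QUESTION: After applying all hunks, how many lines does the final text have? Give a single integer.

Answer: 6

Derivation:
Hunk 1: at line 3 remove [pvaom,rkap,nejlc] add [vnay] -> 10 lines: alg ncj kgt vnay strs xljy hjbq arq nohw wrzvp
Hunk 2: at line 1 remove [ncj,kgt,vnay] add [oak,oiy,argxr] -> 10 lines: alg oak oiy argxr strs xljy hjbq arq nohw wrzvp
Hunk 3: at line 7 remove [arq] add [mzmea] -> 10 lines: alg oak oiy argxr strs xljy hjbq mzmea nohw wrzvp
Hunk 4: at line 1 remove [oak,oiy,argxr] add [gek] -> 8 lines: alg gek strs xljy hjbq mzmea nohw wrzvp
Hunk 5: at line 3 remove [hjbq,mzmea] add [hzizd,dpzsf] -> 8 lines: alg gek strs xljy hzizd dpzsf nohw wrzvp
Hunk 6: at line 1 remove [strs,xljy,hzizd] add [fkr] -> 6 lines: alg gek fkr dpzsf nohw wrzvp
Final line count: 6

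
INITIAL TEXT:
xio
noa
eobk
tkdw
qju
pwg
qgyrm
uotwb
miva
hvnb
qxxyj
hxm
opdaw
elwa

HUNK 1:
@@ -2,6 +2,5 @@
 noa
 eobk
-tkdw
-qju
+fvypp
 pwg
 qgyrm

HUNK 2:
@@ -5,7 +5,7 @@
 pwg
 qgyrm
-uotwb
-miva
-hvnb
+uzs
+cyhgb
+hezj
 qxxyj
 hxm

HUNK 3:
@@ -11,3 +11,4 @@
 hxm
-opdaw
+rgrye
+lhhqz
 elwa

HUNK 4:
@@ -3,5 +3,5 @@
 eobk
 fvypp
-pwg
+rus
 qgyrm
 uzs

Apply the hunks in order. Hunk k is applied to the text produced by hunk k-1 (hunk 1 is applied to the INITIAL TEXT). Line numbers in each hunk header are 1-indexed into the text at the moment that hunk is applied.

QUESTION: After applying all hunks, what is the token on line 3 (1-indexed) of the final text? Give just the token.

Answer: eobk

Derivation:
Hunk 1: at line 2 remove [tkdw,qju] add [fvypp] -> 13 lines: xio noa eobk fvypp pwg qgyrm uotwb miva hvnb qxxyj hxm opdaw elwa
Hunk 2: at line 5 remove [uotwb,miva,hvnb] add [uzs,cyhgb,hezj] -> 13 lines: xio noa eobk fvypp pwg qgyrm uzs cyhgb hezj qxxyj hxm opdaw elwa
Hunk 3: at line 11 remove [opdaw] add [rgrye,lhhqz] -> 14 lines: xio noa eobk fvypp pwg qgyrm uzs cyhgb hezj qxxyj hxm rgrye lhhqz elwa
Hunk 4: at line 3 remove [pwg] add [rus] -> 14 lines: xio noa eobk fvypp rus qgyrm uzs cyhgb hezj qxxyj hxm rgrye lhhqz elwa
Final line 3: eobk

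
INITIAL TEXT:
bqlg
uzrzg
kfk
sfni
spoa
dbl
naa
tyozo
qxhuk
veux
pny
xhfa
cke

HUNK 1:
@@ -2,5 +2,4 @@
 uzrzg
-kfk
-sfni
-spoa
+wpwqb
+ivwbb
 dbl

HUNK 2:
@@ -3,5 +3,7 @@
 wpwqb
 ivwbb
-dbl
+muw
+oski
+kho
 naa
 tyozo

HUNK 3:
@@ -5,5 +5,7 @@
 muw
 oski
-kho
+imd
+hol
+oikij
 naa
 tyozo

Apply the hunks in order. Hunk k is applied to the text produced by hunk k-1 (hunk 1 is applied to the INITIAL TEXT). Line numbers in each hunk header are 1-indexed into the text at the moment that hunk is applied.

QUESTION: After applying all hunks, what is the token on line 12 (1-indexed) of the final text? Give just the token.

Answer: qxhuk

Derivation:
Hunk 1: at line 2 remove [kfk,sfni,spoa] add [wpwqb,ivwbb] -> 12 lines: bqlg uzrzg wpwqb ivwbb dbl naa tyozo qxhuk veux pny xhfa cke
Hunk 2: at line 3 remove [dbl] add [muw,oski,kho] -> 14 lines: bqlg uzrzg wpwqb ivwbb muw oski kho naa tyozo qxhuk veux pny xhfa cke
Hunk 3: at line 5 remove [kho] add [imd,hol,oikij] -> 16 lines: bqlg uzrzg wpwqb ivwbb muw oski imd hol oikij naa tyozo qxhuk veux pny xhfa cke
Final line 12: qxhuk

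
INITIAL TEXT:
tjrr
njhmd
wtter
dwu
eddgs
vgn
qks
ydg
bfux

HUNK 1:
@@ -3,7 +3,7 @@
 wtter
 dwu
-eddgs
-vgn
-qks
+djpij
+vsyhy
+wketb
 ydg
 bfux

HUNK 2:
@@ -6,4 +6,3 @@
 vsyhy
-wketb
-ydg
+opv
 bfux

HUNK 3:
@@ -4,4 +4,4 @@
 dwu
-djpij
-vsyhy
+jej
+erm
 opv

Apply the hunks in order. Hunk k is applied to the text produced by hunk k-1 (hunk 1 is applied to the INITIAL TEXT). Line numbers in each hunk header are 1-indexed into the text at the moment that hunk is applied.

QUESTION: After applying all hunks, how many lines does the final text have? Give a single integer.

Hunk 1: at line 3 remove [eddgs,vgn,qks] add [djpij,vsyhy,wketb] -> 9 lines: tjrr njhmd wtter dwu djpij vsyhy wketb ydg bfux
Hunk 2: at line 6 remove [wketb,ydg] add [opv] -> 8 lines: tjrr njhmd wtter dwu djpij vsyhy opv bfux
Hunk 3: at line 4 remove [djpij,vsyhy] add [jej,erm] -> 8 lines: tjrr njhmd wtter dwu jej erm opv bfux
Final line count: 8

Answer: 8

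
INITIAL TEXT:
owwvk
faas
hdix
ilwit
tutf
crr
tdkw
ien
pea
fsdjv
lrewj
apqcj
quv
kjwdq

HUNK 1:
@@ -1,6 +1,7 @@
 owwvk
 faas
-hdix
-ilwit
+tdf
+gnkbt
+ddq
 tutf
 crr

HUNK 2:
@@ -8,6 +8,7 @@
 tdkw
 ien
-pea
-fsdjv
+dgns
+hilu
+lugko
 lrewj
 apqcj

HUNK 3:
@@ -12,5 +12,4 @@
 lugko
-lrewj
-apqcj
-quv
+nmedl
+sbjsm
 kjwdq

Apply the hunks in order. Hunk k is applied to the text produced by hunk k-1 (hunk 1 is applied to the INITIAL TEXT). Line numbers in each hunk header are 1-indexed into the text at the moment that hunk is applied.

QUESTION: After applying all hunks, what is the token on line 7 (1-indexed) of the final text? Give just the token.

Hunk 1: at line 1 remove [hdix,ilwit] add [tdf,gnkbt,ddq] -> 15 lines: owwvk faas tdf gnkbt ddq tutf crr tdkw ien pea fsdjv lrewj apqcj quv kjwdq
Hunk 2: at line 8 remove [pea,fsdjv] add [dgns,hilu,lugko] -> 16 lines: owwvk faas tdf gnkbt ddq tutf crr tdkw ien dgns hilu lugko lrewj apqcj quv kjwdq
Hunk 3: at line 12 remove [lrewj,apqcj,quv] add [nmedl,sbjsm] -> 15 lines: owwvk faas tdf gnkbt ddq tutf crr tdkw ien dgns hilu lugko nmedl sbjsm kjwdq
Final line 7: crr

Answer: crr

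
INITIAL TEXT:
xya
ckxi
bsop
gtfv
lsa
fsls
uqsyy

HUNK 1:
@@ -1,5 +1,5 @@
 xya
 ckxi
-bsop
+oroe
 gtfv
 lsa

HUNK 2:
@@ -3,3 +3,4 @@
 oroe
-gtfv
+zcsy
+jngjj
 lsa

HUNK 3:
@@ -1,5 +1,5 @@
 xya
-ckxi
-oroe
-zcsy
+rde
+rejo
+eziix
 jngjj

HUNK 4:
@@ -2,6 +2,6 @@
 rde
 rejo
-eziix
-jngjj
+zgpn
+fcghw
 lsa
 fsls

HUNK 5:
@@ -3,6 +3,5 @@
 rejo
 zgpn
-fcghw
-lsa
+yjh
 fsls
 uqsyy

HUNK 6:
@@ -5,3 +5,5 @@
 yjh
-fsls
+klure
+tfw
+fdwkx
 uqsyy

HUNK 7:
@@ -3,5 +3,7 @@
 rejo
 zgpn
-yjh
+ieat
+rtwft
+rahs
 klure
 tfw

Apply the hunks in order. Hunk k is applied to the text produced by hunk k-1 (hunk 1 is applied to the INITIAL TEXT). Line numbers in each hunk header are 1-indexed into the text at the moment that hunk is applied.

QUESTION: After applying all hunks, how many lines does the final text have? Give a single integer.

Answer: 11

Derivation:
Hunk 1: at line 1 remove [bsop] add [oroe] -> 7 lines: xya ckxi oroe gtfv lsa fsls uqsyy
Hunk 2: at line 3 remove [gtfv] add [zcsy,jngjj] -> 8 lines: xya ckxi oroe zcsy jngjj lsa fsls uqsyy
Hunk 3: at line 1 remove [ckxi,oroe,zcsy] add [rde,rejo,eziix] -> 8 lines: xya rde rejo eziix jngjj lsa fsls uqsyy
Hunk 4: at line 2 remove [eziix,jngjj] add [zgpn,fcghw] -> 8 lines: xya rde rejo zgpn fcghw lsa fsls uqsyy
Hunk 5: at line 3 remove [fcghw,lsa] add [yjh] -> 7 lines: xya rde rejo zgpn yjh fsls uqsyy
Hunk 6: at line 5 remove [fsls] add [klure,tfw,fdwkx] -> 9 lines: xya rde rejo zgpn yjh klure tfw fdwkx uqsyy
Hunk 7: at line 3 remove [yjh] add [ieat,rtwft,rahs] -> 11 lines: xya rde rejo zgpn ieat rtwft rahs klure tfw fdwkx uqsyy
Final line count: 11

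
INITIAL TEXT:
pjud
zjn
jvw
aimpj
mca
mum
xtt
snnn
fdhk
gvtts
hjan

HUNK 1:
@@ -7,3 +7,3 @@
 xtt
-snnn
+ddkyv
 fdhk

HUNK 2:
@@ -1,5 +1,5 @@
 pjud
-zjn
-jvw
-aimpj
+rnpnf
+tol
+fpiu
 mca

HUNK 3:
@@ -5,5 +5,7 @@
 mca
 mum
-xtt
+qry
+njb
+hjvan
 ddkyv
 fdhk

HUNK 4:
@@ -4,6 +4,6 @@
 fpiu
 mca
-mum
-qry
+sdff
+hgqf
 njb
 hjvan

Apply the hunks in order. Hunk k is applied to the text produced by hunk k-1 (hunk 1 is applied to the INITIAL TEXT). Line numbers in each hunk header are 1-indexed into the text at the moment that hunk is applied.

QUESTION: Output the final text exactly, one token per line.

Hunk 1: at line 7 remove [snnn] add [ddkyv] -> 11 lines: pjud zjn jvw aimpj mca mum xtt ddkyv fdhk gvtts hjan
Hunk 2: at line 1 remove [zjn,jvw,aimpj] add [rnpnf,tol,fpiu] -> 11 lines: pjud rnpnf tol fpiu mca mum xtt ddkyv fdhk gvtts hjan
Hunk 3: at line 5 remove [xtt] add [qry,njb,hjvan] -> 13 lines: pjud rnpnf tol fpiu mca mum qry njb hjvan ddkyv fdhk gvtts hjan
Hunk 4: at line 4 remove [mum,qry] add [sdff,hgqf] -> 13 lines: pjud rnpnf tol fpiu mca sdff hgqf njb hjvan ddkyv fdhk gvtts hjan

Answer: pjud
rnpnf
tol
fpiu
mca
sdff
hgqf
njb
hjvan
ddkyv
fdhk
gvtts
hjan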